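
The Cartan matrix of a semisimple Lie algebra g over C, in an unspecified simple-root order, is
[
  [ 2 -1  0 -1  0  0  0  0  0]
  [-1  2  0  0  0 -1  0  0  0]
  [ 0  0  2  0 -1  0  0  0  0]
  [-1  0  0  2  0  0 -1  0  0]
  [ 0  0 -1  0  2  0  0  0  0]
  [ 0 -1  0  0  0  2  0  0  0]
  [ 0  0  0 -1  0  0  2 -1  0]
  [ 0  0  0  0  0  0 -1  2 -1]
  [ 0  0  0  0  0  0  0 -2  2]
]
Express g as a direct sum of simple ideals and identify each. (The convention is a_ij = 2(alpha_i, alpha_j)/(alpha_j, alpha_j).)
A_2 (sl(3)) + C_7 (sp(14))

The diagram associated to this matrix has two connected components: the simple roots {alpha_3, alpha_5} form a chain of 2 nodes with single edges (A_2), and {alpha_1, alpha_2, alpha_4, alpha_6, alpha_7, alpha_8, alpha_9} form a chain of 7 nodes with a double edge at one end; the terminal node there is the unique long simple root (C_7). A semisimple Lie algebra decomposes uniquely as the direct sum of simple ideals, one per connected component of its Dynkin diagram, so g ≅ A_2 ⊕ C_7 (dimension 8 + 105 = 113).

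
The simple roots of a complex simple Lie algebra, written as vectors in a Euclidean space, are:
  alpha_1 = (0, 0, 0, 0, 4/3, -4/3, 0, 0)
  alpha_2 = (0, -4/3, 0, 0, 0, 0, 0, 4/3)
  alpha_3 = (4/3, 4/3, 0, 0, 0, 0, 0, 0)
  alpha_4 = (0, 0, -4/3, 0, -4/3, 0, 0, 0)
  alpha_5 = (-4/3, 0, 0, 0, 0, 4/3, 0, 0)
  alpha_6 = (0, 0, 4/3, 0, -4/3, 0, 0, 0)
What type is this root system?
Compute the Cartan integers a_ij = 2(alpha_i, alpha_j)/(alpha_j, alpha_j); the resulting 6x6 Cartan matrix is
[[2, 0, 0, -1, -1, -1], [0, 2, -1, 0, 0, 0], [0, -1, 2, 0, -1, 0], [-1, 0, 0, 2, 0, 0], [-1, 0, -1, 0, 2, 0], [-1, 0, 0, 0, 0, 2]].
All simple roots have the same length, so the diagram is simply laced. The associated Dynkin diagram is a chain of 4 nodes with a fork of two nodes at one end (D_6), so the type is D_6 (the algebra so(12)).

type D_6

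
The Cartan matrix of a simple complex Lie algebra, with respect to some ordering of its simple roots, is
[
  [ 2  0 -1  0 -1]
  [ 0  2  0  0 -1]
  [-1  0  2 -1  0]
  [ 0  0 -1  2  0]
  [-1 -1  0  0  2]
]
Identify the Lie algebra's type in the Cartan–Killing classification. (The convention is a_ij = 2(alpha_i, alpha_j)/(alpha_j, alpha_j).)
The matrix has rank 5 with 2's on the diagonal. Reading the off-diagonal entries as Dynkin edges (a single edge where a_ij = a_ji = -1; a double or triple edge where a_ij * a_ji = 2 or 3), the diagram is a chain of 5 nodes with single edges (A_5). One simple-root ordering that puts it in standard form is (alpha_2, alpha_5, alpha_1, alpha_3, alpha_4). So the algebra is type A_5, i.e. sl(6).

A5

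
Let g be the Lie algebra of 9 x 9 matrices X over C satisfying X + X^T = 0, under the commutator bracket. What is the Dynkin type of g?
B4

This is so(9) with 9 odd, which has dimension 9(9-1)/2 = 36 and rank (9-1)/2 = 4. In the classification of classical Lie algebras, the orthogonal algebra so(2n+1) in an odd number of variables has type B_n; here n = 4, so the Dynkin diagram is a chain of 4 nodes with a double edge at one end; the terminal node there is the unique short simple root (B_4). Hence the type is B_4.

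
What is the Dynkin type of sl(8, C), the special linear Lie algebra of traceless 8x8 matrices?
This is sl(8), which has dimension 8^2 - 1 = 63 and rank 8 - 1 = 7 (a Cartan subalgebra is the diagonal traceless matrices). In the classification of classical Lie algebras, the special linear algebra sl(n+1) has type A_n; here n = 7, so the Dynkin diagram is a chain of 7 nodes with single edges (A_7). Hence the type is A_7.

A_7 (sl(8))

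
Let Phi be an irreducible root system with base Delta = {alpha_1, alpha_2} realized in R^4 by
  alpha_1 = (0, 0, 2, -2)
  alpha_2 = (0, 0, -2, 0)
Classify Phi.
B_2 (so(5))

Compute the Cartan integers a_ij = 2(alpha_i, alpha_j)/(alpha_j, alpha_j); the resulting 2x2 Cartan matrix is
[[2, -2], [-1, 2]].
The roots have two lengths (squared-length ratio 2:1); the short ones are alpha_{2}. The associated Dynkin diagram is a chain of 2 nodes with a double edge at one end; the terminal node there is the unique short simple root (B_2), so the type is B_2 (the algebra so(5)).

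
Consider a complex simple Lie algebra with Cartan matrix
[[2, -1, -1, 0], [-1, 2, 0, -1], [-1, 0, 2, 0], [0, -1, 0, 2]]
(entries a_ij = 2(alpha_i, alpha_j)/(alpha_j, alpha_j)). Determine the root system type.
A4

The matrix has rank 4 with 2's on the diagonal. Reading the off-diagonal entries as Dynkin edges (a single edge where a_ij = a_ji = -1; a double or triple edge where a_ij * a_ji = 2 or 3), the diagram is a chain of 4 nodes with single edges (A_4). One simple-root ordering that puts it in standard form is (alpha_3, alpha_1, alpha_2, alpha_4). So the algebra is type A_4, i.e. sl(5).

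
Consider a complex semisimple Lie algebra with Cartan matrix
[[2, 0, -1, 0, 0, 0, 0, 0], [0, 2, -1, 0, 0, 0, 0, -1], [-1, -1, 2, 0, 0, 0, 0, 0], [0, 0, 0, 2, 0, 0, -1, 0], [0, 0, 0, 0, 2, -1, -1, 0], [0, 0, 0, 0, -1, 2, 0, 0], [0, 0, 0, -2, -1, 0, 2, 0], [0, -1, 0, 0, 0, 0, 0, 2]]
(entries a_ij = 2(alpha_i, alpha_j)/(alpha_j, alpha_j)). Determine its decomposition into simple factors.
The diagram associated to this matrix has two connected components: the simple roots {alpha_1, alpha_2, alpha_3, alpha_8} form a chain of 4 nodes with single edges (A_4), and {alpha_4, alpha_5, alpha_6, alpha_7} form a chain of 4 nodes with a double edge at one end; the terminal node there is the unique short simple root (B_4). A semisimple Lie algebra decomposes uniquely as the direct sum of simple ideals, one per connected component of its Dynkin diagram, so g ≅ A_4 ⊕ B_4 (dimension 24 + 36 = 60).

A4 ⊕ B4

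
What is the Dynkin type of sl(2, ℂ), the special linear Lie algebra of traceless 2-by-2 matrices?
This is sl(2), which has dimension 2^2 - 1 = 3 and rank 2 - 1 = 1 (a Cartan subalgebra is the diagonal traceless matrices). In the classification of classical Lie algebras, the special linear algebra sl(n+1) has type A_n; here n = 1, so the Dynkin diagram is a chain of 1 nodes with single edges (A_1). Hence the type is A_1.

type A_1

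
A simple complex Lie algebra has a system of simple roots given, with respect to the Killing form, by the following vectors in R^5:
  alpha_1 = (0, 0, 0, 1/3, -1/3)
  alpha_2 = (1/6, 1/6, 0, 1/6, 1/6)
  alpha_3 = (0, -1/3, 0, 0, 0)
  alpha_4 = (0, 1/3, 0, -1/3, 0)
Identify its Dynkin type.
Compute the Cartan integers a_ij = 2(alpha_i, alpha_j)/(alpha_j, alpha_j); the resulting 4x4 Cartan matrix is
[[2, 0, 0, -1], [0, 2, -1, 0], [0, -1, 2, -1], [-1, 0, -2, 2]].
The roots have two lengths (squared-length ratio 2:1); the short ones are alpha_{2,3}. The associated Dynkin diagram is a chain of 4 nodes with a double edge between the middle two (F_4), so the type is F_4.

F_4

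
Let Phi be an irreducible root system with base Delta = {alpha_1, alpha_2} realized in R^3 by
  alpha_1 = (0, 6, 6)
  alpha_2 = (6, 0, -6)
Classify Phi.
Compute the Cartan integers a_ij = 2(alpha_i, alpha_j)/(alpha_j, alpha_j); the resulting 2x2 Cartan matrix is
[[2, -1], [-1, 2]].
All simple roots have the same length, so the diagram is simply laced. The associated Dynkin diagram is a chain of 2 nodes with single edges (A_2), so the type is A_2 (the algebra sl(3)).

type A_2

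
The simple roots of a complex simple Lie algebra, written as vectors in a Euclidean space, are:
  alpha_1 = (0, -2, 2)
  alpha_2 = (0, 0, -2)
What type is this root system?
Compute the Cartan integers a_ij = 2(alpha_i, alpha_j)/(alpha_j, alpha_j); the resulting 2x2 Cartan matrix is
[[2, -2], [-1, 2]].
The roots have two lengths (squared-length ratio 2:1); the short ones are alpha_{2}. The associated Dynkin diagram is a chain of 2 nodes with a double edge at one end; the terminal node there is the unique short simple root (B_2), so the type is B_2 (the algebra so(5)).

type B_2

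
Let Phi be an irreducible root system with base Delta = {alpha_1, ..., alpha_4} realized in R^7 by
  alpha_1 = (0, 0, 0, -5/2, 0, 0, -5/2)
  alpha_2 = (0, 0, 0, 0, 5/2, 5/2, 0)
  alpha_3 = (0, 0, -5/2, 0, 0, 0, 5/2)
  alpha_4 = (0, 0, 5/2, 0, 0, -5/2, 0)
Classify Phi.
Compute the Cartan integers a_ij = 2(alpha_i, alpha_j)/(alpha_j, alpha_j); the resulting 4x4 Cartan matrix is
[[2, 0, -1, 0], [0, 2, 0, -1], [-1, 0, 2, -1], [0, -1, -1, 2]].
All simple roots have the same length, so the diagram is simply laced. The associated Dynkin diagram is a chain of 4 nodes with single edges (A_4), so the type is A_4 (the algebra sl(5)).

A_4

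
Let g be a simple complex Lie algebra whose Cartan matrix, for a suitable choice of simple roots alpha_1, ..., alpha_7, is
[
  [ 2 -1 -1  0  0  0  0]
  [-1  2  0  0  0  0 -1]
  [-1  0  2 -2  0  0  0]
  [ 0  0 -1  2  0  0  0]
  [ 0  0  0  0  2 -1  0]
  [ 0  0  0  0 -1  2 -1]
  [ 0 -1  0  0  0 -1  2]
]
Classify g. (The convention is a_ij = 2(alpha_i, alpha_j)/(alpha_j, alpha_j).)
B_7 (so(15))

The matrix has rank 7 with 2's on the diagonal. Reading the off-diagonal entries as Dynkin edges (a single edge where a_ij = a_ji = -1; a double or triple edge where a_ij * a_ji = 2 or 3), the diagram is a chain of 7 nodes with a double edge at one end; the terminal node there is the unique short simple root (B_7). One simple-root ordering that puts it in standard form is (alpha_5, alpha_6, alpha_7, alpha_2, alpha_1, alpha_3, alpha_4). So the algebra is type B_7, i.e. so(15).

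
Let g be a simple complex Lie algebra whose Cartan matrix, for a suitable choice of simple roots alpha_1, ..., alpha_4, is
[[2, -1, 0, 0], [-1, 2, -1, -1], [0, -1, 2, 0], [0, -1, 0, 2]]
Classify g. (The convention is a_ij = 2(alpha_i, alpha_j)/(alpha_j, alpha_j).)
The matrix has rank 4 with 2's on the diagonal. Reading the off-diagonal entries as Dynkin edges (a single edge where a_ij = a_ji = -1; a double or triple edge where a_ij * a_ji = 2 or 3), the diagram is a chain of 2 nodes with a fork of two nodes at one end (D_4). One simple-root ordering that puts it in standard form is (alpha_1, alpha_2, alpha_3, alpha_4). So the algebra is type D_4, i.e. so(8).

D_4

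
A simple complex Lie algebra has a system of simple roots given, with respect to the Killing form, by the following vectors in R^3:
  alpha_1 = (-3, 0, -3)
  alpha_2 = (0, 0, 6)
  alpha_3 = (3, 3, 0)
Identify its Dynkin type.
C3

Compute the Cartan integers a_ij = 2(alpha_i, alpha_j)/(alpha_j, alpha_j); the resulting 3x3 Cartan matrix is
[[2, -1, -1], [-2, 2, 0], [-1, 0, 2]].
The roots have two lengths (squared-length ratio 2:1); the short ones are alpha_{1,3}. The associated Dynkin diagram is a chain of 3 nodes with a double edge at one end; the terminal node there is the unique long simple root (C_3), so the type is C_3 (the algebra sp(6)).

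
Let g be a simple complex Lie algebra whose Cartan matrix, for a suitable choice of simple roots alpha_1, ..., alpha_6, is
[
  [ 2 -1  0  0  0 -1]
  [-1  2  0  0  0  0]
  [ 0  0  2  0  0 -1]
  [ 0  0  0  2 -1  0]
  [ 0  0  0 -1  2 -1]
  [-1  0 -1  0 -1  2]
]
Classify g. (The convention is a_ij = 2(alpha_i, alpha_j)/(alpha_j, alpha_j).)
E_6

The matrix has rank 6 with 2's on the diagonal. Reading the off-diagonal entries as Dynkin edges (a single edge where a_ij = a_ji = -1; a double or triple edge where a_ij * a_ji = 2 or 3), the diagram is a chain of 5 nodes with one extra node attached to the third node from one end (E_6). One simple-root ordering that puts it in standard form is (alpha_4, alpha_3, alpha_5, alpha_6, alpha_1, alpha_2). So the algebra is type E_6.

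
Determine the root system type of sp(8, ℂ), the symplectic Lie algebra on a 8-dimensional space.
C_4

This is sp(8), which has dimension 8(8+1)/2 = 36 and rank 8/2 = 4. In the classification of classical Lie algebras, the symplectic algebra sp(2n) has type C_n; here n = 4, so the Dynkin diagram is a chain of 4 nodes with a double edge at one end; the terminal node there is the unique long simple root (C_4). Hence the type is C_4.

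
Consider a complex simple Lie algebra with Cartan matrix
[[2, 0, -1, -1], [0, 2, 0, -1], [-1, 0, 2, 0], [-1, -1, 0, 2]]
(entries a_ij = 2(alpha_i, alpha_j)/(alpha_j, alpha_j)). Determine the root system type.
A_4

The matrix has rank 4 with 2's on the diagonal. Reading the off-diagonal entries as Dynkin edges (a single edge where a_ij = a_ji = -1; a double or triple edge where a_ij * a_ji = 2 or 3), the diagram is a chain of 4 nodes with single edges (A_4). One simple-root ordering that puts it in standard form is (alpha_2, alpha_4, alpha_1, alpha_3). So the algebra is type A_4, i.e. sl(5).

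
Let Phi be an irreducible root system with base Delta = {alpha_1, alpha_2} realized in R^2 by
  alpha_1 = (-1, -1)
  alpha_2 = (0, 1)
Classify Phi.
Compute the Cartan integers a_ij = 2(alpha_i, alpha_j)/(alpha_j, alpha_j); the resulting 2x2 Cartan matrix is
[[2, -2], [-1, 2]].
The roots have two lengths (squared-length ratio 2:1); the short ones are alpha_{2}. The associated Dynkin diagram is a chain of 2 nodes with a double edge at one end; the terminal node there is the unique short simple root (B_2), so the type is B_2 (the algebra so(5)).

B_2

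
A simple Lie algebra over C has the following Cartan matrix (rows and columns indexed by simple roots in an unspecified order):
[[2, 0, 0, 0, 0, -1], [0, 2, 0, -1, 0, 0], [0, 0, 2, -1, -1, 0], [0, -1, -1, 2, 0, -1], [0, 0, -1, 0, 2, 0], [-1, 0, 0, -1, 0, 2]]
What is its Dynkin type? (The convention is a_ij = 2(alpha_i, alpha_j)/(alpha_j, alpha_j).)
The matrix has rank 6 with 2's on the diagonal. Reading the off-diagonal entries as Dynkin edges (a single edge where a_ij = a_ji = -1; a double or triple edge where a_ij * a_ji = 2 or 3), the diagram is a chain of 5 nodes with one extra node attached to the third node from one end (E_6). One simple-root ordering that puts it in standard form is (alpha_1, alpha_2, alpha_6, alpha_4, alpha_3, alpha_5). So the algebra is type E_6.

type E_6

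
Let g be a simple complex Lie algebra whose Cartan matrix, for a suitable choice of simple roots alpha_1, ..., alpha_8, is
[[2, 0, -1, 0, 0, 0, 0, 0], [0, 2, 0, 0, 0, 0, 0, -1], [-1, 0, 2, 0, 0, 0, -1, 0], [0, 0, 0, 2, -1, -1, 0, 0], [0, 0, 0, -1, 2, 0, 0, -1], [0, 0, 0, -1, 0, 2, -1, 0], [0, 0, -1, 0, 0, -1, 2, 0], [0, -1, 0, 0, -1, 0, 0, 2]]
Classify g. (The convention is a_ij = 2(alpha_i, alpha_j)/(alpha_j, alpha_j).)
A8

The matrix has rank 8 with 2's on the diagonal. Reading the off-diagonal entries as Dynkin edges (a single edge where a_ij = a_ji = -1; a double or triple edge where a_ij * a_ji = 2 or 3), the diagram is a chain of 8 nodes with single edges (A_8). One simple-root ordering that puts it in standard form is (alpha_2, alpha_8, alpha_5, alpha_4, alpha_6, alpha_7, alpha_3, alpha_1). So the algebra is type A_8, i.e. sl(9).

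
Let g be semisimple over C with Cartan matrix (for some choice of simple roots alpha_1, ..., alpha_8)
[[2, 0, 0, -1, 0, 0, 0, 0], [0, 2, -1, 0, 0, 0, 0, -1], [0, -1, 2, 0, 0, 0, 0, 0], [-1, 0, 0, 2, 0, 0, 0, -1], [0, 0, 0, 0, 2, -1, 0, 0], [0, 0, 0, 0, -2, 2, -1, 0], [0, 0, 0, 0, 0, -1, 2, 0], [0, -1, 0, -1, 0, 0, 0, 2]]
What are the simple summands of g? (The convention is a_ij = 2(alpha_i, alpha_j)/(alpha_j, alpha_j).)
A_5 + B_3

The diagram associated to this matrix has two connected components: the simple roots {alpha_1, alpha_2, alpha_3, alpha_4, alpha_8} form a chain of 5 nodes with single edges (A_5), and {alpha_5, alpha_6, alpha_7} form a chain of 3 nodes with a double edge at one end; the terminal node there is the unique short simple root (B_3). A semisimple Lie algebra decomposes uniquely as the direct sum of simple ideals, one per connected component of its Dynkin diagram, so g ≅ A_5 ⊕ B_3 (dimension 35 + 21 = 56).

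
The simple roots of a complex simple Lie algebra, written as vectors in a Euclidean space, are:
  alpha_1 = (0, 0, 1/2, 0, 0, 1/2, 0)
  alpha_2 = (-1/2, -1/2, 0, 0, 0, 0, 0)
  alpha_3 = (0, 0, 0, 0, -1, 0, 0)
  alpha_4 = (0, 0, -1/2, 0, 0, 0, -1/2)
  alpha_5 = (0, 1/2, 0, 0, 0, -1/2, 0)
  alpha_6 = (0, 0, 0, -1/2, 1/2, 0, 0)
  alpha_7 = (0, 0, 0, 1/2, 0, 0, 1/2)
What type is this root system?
type C_7

Compute the Cartan integers a_ij = 2(alpha_i, alpha_j)/(alpha_j, alpha_j); the resulting 7x7 Cartan matrix is
[[2, 0, 0, -1, -1, 0, 0], [0, 2, 0, 0, -1, 0, 0], [0, 0, 2, 0, 0, -2, 0], [-1, 0, 0, 2, 0, 0, -1], [-1, -1, 0, 0, 2, 0, 0], [0, 0, -1, 0, 0, 2, -1], [0, 0, 0, -1, 0, -1, 2]].
The roots have two lengths (squared-length ratio 2:1); the short ones are alpha_{1,2,4,5,6,7}. The associated Dynkin diagram is a chain of 7 nodes with a double edge at one end; the terminal node there is the unique long simple root (C_7), so the type is C_7 (the algebra sp(14)).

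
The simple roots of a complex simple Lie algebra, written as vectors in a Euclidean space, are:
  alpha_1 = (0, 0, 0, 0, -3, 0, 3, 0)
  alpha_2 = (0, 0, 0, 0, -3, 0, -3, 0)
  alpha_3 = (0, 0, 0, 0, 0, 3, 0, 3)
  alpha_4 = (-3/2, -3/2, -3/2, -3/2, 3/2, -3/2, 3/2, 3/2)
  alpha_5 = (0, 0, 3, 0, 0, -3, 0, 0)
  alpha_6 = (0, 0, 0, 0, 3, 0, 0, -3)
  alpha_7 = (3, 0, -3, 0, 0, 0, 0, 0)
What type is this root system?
E_7

Compute the Cartan integers a_ij = 2(alpha_i, alpha_j)/(alpha_j, alpha_j); the resulting 7x7 Cartan matrix is
[[2, 0, 0, 0, 0, -1, 0], [0, 2, 0, -1, 0, -1, 0], [0, 0, 2, 0, -1, -1, 0], [0, -1, 0, 2, 0, 0, 0], [0, 0, -1, 0, 2, 0, -1], [-1, -1, -1, 0, 0, 2, 0], [0, 0, 0, 0, -1, 0, 2]].
All simple roots have the same length, so the diagram is simply laced. The associated Dynkin diagram is a chain of 6 nodes with one extra node attached to the third node from one end (E_7), so the type is E_7.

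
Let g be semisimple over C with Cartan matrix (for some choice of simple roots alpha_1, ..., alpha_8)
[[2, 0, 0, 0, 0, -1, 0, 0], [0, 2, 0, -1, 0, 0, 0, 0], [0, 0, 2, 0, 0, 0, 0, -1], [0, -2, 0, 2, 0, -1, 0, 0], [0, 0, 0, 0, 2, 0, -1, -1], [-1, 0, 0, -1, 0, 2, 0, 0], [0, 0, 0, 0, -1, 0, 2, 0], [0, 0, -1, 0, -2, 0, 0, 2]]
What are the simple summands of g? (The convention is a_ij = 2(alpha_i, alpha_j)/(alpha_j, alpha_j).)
B_4 (so(9)) + F_4

The diagram associated to this matrix has two connected components: the simple roots {alpha_1, alpha_2, alpha_4, alpha_6} form a chain of 4 nodes with a double edge at one end; the terminal node there is the unique short simple root (B_4), and {alpha_3, alpha_5, alpha_7, alpha_8} form a chain of 4 nodes with a double edge between the middle two (F_4). A semisimple Lie algebra decomposes uniquely as the direct sum of simple ideals, one per connected component of its Dynkin diagram, so g ≅ B_4 ⊕ F_4 (dimension 36 + 52 = 88).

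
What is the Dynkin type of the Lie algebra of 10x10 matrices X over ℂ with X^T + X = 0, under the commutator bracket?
D_5 (so(10))

This is so(10) with 10 even, which has dimension 10(10-1)/2 = 45 and rank 10/2 = 5. In the classification of classical Lie algebras, the orthogonal algebra so(2n) in an even number of variables has type D_n; here n = 5, so the Dynkin diagram is a chain of 3 nodes with a fork of two nodes at one end (D_5). Hence the type is D_5.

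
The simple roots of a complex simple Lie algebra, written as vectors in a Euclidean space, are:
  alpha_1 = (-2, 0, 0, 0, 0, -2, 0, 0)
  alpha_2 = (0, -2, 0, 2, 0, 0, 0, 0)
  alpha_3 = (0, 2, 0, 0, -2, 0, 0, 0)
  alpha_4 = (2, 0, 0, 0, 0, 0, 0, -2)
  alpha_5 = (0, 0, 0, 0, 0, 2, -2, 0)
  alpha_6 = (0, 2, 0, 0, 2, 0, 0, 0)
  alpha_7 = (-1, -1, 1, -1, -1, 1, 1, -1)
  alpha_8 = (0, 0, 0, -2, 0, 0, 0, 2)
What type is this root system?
E_8

Compute the Cartan integers a_ij = 2(alpha_i, alpha_j)/(alpha_j, alpha_j); the resulting 8x8 Cartan matrix is
[[2, 0, 0, -1, -1, 0, 0, 0], [0, 2, -1, 0, 0, -1, 0, -1], [0, -1, 2, 0, 0, 0, 0, 0], [-1, 0, 0, 2, 0, 0, 0, -1], [-1, 0, 0, 0, 2, 0, 0, 0], [0, -1, 0, 0, 0, 2, -1, 0], [0, 0, 0, 0, 0, -1, 2, 0], [0, -1, 0, -1, 0, 0, 0, 2]].
All simple roots have the same length, so the diagram is simply laced. The associated Dynkin diagram is a chain of 7 nodes with one extra node attached to the third node from one end (E_8), so the type is E_8.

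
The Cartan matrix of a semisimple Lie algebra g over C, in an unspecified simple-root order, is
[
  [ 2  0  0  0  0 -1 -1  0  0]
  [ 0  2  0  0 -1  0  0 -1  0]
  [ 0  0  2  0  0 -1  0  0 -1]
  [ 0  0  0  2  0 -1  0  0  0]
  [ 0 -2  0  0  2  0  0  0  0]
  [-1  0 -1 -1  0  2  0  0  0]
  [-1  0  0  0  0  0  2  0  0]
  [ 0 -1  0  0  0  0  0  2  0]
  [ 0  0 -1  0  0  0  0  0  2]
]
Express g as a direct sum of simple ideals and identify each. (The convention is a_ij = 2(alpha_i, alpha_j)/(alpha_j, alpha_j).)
The diagram associated to this matrix has two connected components: the simple roots {alpha_2, alpha_5, alpha_8} form a chain of 3 nodes with a double edge at one end; the terminal node there is the unique long simple root (C_3), and {alpha_1, alpha_3, alpha_4, alpha_6, alpha_7, alpha_9} form a chain of 5 nodes with one extra node attached to the third node from one end (E_6). A semisimple Lie algebra decomposes uniquely as the direct sum of simple ideals, one per connected component of its Dynkin diagram, so g ≅ C_3 ⊕ E_6 (dimension 21 + 78 = 99).

C3 + E6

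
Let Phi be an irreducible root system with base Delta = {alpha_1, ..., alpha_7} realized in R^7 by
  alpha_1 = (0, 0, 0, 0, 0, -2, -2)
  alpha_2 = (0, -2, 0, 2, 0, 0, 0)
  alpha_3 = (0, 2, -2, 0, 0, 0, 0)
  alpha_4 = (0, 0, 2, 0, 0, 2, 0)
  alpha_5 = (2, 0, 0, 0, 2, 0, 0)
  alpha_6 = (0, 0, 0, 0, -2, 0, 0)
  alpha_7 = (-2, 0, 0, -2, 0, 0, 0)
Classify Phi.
Compute the Cartan integers a_ij = 2(alpha_i, alpha_j)/(alpha_j, alpha_j); the resulting 7x7 Cartan matrix is
[[2, 0, 0, -1, 0, 0, 0], [0, 2, -1, 0, 0, 0, -1], [0, -1, 2, -1, 0, 0, 0], [-1, 0, -1, 2, 0, 0, 0], [0, 0, 0, 0, 2, -2, -1], [0, 0, 0, 0, -1, 2, 0], [0, -1, 0, 0, -1, 0, 2]].
The roots have two lengths (squared-length ratio 2:1); the short ones are alpha_{6}. The associated Dynkin diagram is a chain of 7 nodes with a double edge at one end; the terminal node there is the unique short simple root (B_7), so the type is B_7 (the algebra so(15)).

type B_7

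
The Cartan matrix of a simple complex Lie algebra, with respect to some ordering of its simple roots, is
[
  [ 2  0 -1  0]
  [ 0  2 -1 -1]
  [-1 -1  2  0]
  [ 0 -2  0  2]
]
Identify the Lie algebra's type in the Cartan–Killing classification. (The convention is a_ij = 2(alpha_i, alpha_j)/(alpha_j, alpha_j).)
The matrix has rank 4 with 2's on the diagonal. Reading the off-diagonal entries as Dynkin edges (a single edge where a_ij = a_ji = -1; a double or triple edge where a_ij * a_ji = 2 or 3), the diagram is a chain of 4 nodes with a double edge at one end; the terminal node there is the unique long simple root (C_4). One simple-root ordering that puts it in standard form is (alpha_1, alpha_3, alpha_2, alpha_4). So the algebra is type C_4, i.e. sp(8).

C_4 (sp(8))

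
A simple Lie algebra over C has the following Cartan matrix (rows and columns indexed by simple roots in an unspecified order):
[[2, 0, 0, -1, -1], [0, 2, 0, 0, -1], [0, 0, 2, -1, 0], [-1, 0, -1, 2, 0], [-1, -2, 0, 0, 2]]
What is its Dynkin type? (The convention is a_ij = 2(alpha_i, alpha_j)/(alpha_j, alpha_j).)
The matrix has rank 5 with 2's on the diagonal. Reading the off-diagonal entries as Dynkin edges (a single edge where a_ij = a_ji = -1; a double or triple edge where a_ij * a_ji = 2 or 3), the diagram is a chain of 5 nodes with a double edge at one end; the terminal node there is the unique short simple root (B_5). One simple-root ordering that puts it in standard form is (alpha_3, alpha_4, alpha_1, alpha_5, alpha_2). So the algebra is type B_5, i.e. so(11).

B_5 (so(11))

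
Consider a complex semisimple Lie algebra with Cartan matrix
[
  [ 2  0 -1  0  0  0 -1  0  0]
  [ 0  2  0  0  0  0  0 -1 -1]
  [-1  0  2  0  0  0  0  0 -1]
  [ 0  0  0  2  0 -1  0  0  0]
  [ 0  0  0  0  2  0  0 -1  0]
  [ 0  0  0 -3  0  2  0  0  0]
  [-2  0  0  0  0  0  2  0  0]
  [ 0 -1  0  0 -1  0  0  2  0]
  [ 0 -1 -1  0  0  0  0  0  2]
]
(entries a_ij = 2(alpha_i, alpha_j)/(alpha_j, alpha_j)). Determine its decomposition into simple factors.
C7 ⊕ G2

The diagram associated to this matrix has two connected components: the simple roots {alpha_1, alpha_2, alpha_3, alpha_5, alpha_7, alpha_8, alpha_9} form a chain of 7 nodes with a double edge at one end; the terminal node there is the unique long simple root (C_7), and {alpha_4, alpha_6} form two nodes joined by a triple edge (G_2). A semisimple Lie algebra decomposes uniquely as the direct sum of simple ideals, one per connected component of its Dynkin diagram, so g ≅ C_7 ⊕ G_2 (dimension 105 + 14 = 119).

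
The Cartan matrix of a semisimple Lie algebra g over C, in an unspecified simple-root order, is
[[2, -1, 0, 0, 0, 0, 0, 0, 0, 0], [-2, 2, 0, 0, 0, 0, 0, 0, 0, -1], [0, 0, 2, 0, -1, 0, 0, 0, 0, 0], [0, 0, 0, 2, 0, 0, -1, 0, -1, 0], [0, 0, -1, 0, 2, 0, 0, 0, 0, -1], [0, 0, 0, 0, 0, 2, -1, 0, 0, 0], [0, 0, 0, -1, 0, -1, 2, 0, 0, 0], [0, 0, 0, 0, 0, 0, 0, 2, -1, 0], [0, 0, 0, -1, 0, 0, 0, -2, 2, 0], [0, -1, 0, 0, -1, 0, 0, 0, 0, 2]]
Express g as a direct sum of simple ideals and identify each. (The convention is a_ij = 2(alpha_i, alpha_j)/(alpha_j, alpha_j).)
B_5 (so(11)) + B_5 (so(11))

The diagram associated to this matrix has two connected components: the simple roots {alpha_1, alpha_2, alpha_3, alpha_5, alpha_10} form a chain of 5 nodes with a double edge at one end; the terminal node there is the unique short simple root (B_5), and {alpha_4, alpha_6, alpha_7, alpha_8, alpha_9} form a chain of 5 nodes with a double edge at one end; the terminal node there is the unique short simple root (B_5). A semisimple Lie algebra decomposes uniquely as the direct sum of simple ideals, one per connected component of its Dynkin diagram, so g ≅ B_5 ⊕ B_5 (dimension 55 + 55 = 110).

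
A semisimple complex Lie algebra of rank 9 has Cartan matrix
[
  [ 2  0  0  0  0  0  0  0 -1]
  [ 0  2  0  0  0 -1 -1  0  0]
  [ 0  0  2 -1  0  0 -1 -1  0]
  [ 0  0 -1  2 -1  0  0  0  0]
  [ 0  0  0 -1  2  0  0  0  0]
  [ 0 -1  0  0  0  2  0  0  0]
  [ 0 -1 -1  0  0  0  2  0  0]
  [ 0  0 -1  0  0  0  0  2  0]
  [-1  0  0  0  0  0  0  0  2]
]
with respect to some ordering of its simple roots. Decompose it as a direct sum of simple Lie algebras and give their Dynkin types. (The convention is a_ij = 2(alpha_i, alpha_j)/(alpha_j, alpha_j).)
The diagram associated to this matrix has two connected components: the simple roots {alpha_1, alpha_9} form a chain of 2 nodes with single edges (A_2), and {alpha_2, alpha_3, alpha_4, alpha_5, alpha_6, alpha_7, alpha_8} form a chain of 6 nodes with one extra node attached to the third node from one end (E_7). A semisimple Lie algebra decomposes uniquely as the direct sum of simple ideals, one per connected component of its Dynkin diagram, so g ≅ A_2 ⊕ E_7 (dimension 8 + 133 = 141).

type A_2 + type E_7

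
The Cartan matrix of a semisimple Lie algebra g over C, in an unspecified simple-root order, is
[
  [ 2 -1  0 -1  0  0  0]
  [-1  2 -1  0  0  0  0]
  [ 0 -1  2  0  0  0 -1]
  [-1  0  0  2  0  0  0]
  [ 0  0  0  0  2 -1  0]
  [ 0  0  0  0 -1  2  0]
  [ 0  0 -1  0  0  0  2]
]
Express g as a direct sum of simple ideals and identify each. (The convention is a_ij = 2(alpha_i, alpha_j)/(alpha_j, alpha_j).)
The diagram associated to this matrix has two connected components: the simple roots {alpha_5, alpha_6} form a chain of 2 nodes with single edges (A_2), and {alpha_1, alpha_2, alpha_3, alpha_4, alpha_7} form a chain of 5 nodes with single edges (A_5). A semisimple Lie algebra decomposes uniquely as the direct sum of simple ideals, one per connected component of its Dynkin diagram, so g ≅ A_2 ⊕ A_5 (dimension 8 + 35 = 43).

A_2 (sl(3)) ⊕ A_5 (sl(6))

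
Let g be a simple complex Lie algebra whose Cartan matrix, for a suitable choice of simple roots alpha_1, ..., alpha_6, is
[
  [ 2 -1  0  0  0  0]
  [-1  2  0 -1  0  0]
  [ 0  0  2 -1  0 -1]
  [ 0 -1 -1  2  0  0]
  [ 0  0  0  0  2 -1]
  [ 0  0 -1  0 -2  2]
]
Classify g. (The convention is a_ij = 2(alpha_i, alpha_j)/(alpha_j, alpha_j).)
The matrix has rank 6 with 2's on the diagonal. Reading the off-diagonal entries as Dynkin edges (a single edge where a_ij = a_ji = -1; a double or triple edge where a_ij * a_ji = 2 or 3), the diagram is a chain of 6 nodes with a double edge at one end; the terminal node there is the unique short simple root (B_6). One simple-root ordering that puts it in standard form is (alpha_1, alpha_2, alpha_4, alpha_3, alpha_6, alpha_5). So the algebra is type B_6, i.e. so(13).

B6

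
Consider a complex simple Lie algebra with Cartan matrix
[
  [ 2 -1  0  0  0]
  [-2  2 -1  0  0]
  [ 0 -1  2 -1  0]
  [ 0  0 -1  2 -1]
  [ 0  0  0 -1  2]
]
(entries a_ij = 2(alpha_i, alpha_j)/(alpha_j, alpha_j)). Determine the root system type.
The matrix has rank 5 with 2's on the diagonal. Reading the off-diagonal entries as Dynkin edges (a single edge where a_ij = a_ji = -1; a double or triple edge where a_ij * a_ji = 2 or 3), the diagram is a chain of 5 nodes with a double edge at one end; the terminal node there is the unique short simple root (B_5). One simple-root ordering that puts it in standard form is (alpha_5, alpha_4, alpha_3, alpha_2, alpha_1). So the algebra is type B_5, i.e. so(11).

B5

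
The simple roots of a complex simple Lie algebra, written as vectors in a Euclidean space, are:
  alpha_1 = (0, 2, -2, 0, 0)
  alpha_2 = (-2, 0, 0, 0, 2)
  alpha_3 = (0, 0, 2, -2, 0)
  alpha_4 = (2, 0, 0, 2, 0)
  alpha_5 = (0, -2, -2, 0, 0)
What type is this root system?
D_5

Compute the Cartan integers a_ij = 2(alpha_i, alpha_j)/(alpha_j, alpha_j); the resulting 5x5 Cartan matrix is
[[2, 0, -1, 0, 0], [0, 2, 0, -1, 0], [-1, 0, 2, -1, -1], [0, -1, -1, 2, 0], [0, 0, -1, 0, 2]].
All simple roots have the same length, so the diagram is simply laced. The associated Dynkin diagram is a chain of 3 nodes with a fork of two nodes at one end (D_5), so the type is D_5 (the algebra so(10)).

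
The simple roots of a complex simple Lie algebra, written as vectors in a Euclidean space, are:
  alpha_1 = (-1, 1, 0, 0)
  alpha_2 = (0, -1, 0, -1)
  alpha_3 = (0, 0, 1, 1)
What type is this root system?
Compute the Cartan integers a_ij = 2(alpha_i, alpha_j)/(alpha_j, alpha_j); the resulting 3x3 Cartan matrix is
[[2, -1, 0], [-1, 2, -1], [0, -1, 2]].
All simple roots have the same length, so the diagram is simply laced. The associated Dynkin diagram is a chain of 3 nodes with single edges (A_3), so the type is A_3 (the algebra sl(4)).

A3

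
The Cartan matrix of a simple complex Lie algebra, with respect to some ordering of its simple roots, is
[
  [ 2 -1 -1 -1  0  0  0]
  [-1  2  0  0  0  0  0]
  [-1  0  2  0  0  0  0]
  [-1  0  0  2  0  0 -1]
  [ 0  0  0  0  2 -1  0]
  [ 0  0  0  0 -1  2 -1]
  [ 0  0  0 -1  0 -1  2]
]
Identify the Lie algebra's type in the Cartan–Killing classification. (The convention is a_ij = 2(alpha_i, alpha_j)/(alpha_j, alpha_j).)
The matrix has rank 7 with 2's on the diagonal. Reading the off-diagonal entries as Dynkin edges (a single edge where a_ij = a_ji = -1; a double or triple edge where a_ij * a_ji = 2 or 3), the diagram is a chain of 5 nodes with a fork of two nodes at one end (D_7). One simple-root ordering that puts it in standard form is (alpha_5, alpha_6, alpha_7, alpha_4, alpha_1, alpha_3, alpha_2). So the algebra is type D_7, i.e. so(14).

D7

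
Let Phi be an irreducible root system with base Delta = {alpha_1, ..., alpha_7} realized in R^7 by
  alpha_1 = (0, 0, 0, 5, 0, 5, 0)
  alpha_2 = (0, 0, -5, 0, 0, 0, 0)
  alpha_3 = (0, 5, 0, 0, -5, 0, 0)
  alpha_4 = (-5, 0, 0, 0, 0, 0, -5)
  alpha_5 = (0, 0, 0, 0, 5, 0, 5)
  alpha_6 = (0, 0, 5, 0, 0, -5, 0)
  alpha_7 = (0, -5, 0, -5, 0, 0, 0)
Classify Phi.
B_7 (so(15))

Compute the Cartan integers a_ij = 2(alpha_i, alpha_j)/(alpha_j, alpha_j); the resulting 7x7 Cartan matrix is
[[2, 0, 0, 0, 0, -1, -1], [0, 2, 0, 0, 0, -1, 0], [0, 0, 2, 0, -1, 0, -1], [0, 0, 0, 2, -1, 0, 0], [0, 0, -1, -1, 2, 0, 0], [-1, -2, 0, 0, 0, 2, 0], [-1, 0, -1, 0, 0, 0, 2]].
The roots have two lengths (squared-length ratio 2:1); the short ones are alpha_{2}. The associated Dynkin diagram is a chain of 7 nodes with a double edge at one end; the terminal node there is the unique short simple root (B_7), so the type is B_7 (the algebra so(15)).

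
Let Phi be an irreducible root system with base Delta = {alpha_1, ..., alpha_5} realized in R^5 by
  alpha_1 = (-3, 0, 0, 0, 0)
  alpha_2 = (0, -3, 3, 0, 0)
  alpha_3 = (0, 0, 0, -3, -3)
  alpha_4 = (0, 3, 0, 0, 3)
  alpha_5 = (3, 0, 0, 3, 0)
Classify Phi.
Compute the Cartan integers a_ij = 2(alpha_i, alpha_j)/(alpha_j, alpha_j); the resulting 5x5 Cartan matrix is
[[2, 0, 0, 0, -1], [0, 2, 0, -1, 0], [0, 0, 2, -1, -1], [0, -1, -1, 2, 0], [-2, 0, -1, 0, 2]].
The roots have two lengths (squared-length ratio 2:1); the short ones are alpha_{1}. The associated Dynkin diagram is a chain of 5 nodes with a double edge at one end; the terminal node there is the unique short simple root (B_5), so the type is B_5 (the algebra so(11)).

B_5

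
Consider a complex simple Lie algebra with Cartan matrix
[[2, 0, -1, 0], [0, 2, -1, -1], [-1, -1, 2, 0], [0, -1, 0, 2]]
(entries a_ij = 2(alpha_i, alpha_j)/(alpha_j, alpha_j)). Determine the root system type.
The matrix has rank 4 with 2's on the diagonal. Reading the off-diagonal entries as Dynkin edges (a single edge where a_ij = a_ji = -1; a double or triple edge where a_ij * a_ji = 2 or 3), the diagram is a chain of 4 nodes with single edges (A_4). One simple-root ordering that puts it in standard form is (alpha_4, alpha_2, alpha_3, alpha_1). So the algebra is type A_4, i.e. sl(5).

A4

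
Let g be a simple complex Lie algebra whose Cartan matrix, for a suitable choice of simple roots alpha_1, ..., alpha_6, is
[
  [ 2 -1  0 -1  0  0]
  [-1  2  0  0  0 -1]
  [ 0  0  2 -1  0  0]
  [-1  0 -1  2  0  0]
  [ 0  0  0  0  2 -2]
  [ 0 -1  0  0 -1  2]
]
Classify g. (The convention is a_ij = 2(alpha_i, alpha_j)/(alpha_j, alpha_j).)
The matrix has rank 6 with 2's on the diagonal. Reading the off-diagonal entries as Dynkin edges (a single edge where a_ij = a_ji = -1; a double or triple edge where a_ij * a_ji = 2 or 3), the diagram is a chain of 6 nodes with a double edge at one end; the terminal node there is the unique long simple root (C_6). One simple-root ordering that puts it in standard form is (alpha_3, alpha_4, alpha_1, alpha_2, alpha_6, alpha_5). So the algebra is type C_6, i.e. sp(12).

C6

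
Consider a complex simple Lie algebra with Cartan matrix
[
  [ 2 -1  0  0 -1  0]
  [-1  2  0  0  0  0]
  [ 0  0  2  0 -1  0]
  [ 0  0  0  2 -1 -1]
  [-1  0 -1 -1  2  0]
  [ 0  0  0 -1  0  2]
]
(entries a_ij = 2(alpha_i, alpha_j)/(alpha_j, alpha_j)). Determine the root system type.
The matrix has rank 6 with 2's on the diagonal. Reading the off-diagonal entries as Dynkin edges (a single edge where a_ij = a_ji = -1; a double or triple edge where a_ij * a_ji = 2 or 3), the diagram is a chain of 5 nodes with one extra node attached to the third node from one end (E_6). One simple-root ordering that puts it in standard form is (alpha_2, alpha_3, alpha_1, alpha_5, alpha_4, alpha_6). So the algebra is type E_6.

E_6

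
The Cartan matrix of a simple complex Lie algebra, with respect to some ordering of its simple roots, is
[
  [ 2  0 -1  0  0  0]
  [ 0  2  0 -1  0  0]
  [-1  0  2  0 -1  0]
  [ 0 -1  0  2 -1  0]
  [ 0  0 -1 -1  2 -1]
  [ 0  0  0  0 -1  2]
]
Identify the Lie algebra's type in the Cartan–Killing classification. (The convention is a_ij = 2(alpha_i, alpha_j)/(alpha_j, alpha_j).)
E6

The matrix has rank 6 with 2's on the diagonal. Reading the off-diagonal entries as Dynkin edges (a single edge where a_ij = a_ji = -1; a double or triple edge where a_ij * a_ji = 2 or 3), the diagram is a chain of 5 nodes with one extra node attached to the third node from one end (E_6). One simple-root ordering that puts it in standard form is (alpha_1, alpha_6, alpha_3, alpha_5, alpha_4, alpha_2). So the algebra is type E_6.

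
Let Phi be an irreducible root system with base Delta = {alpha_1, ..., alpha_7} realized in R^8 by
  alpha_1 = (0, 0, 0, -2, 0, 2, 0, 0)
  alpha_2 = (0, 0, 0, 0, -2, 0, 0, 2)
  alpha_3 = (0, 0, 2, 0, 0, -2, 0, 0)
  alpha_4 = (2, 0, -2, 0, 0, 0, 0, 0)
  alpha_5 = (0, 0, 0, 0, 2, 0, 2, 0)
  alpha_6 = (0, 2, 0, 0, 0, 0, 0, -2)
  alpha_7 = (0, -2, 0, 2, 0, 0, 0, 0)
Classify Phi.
Compute the Cartan integers a_ij = 2(alpha_i, alpha_j)/(alpha_j, alpha_j); the resulting 7x7 Cartan matrix is
[[2, 0, -1, 0, 0, 0, -1], [0, 2, 0, 0, -1, -1, 0], [-1, 0, 2, -1, 0, 0, 0], [0, 0, -1, 2, 0, 0, 0], [0, -1, 0, 0, 2, 0, 0], [0, -1, 0, 0, 0, 2, -1], [-1, 0, 0, 0, 0, -1, 2]].
All simple roots have the same length, so the diagram is simply laced. The associated Dynkin diagram is a chain of 7 nodes with single edges (A_7), so the type is A_7 (the algebra sl(8)).

type A_7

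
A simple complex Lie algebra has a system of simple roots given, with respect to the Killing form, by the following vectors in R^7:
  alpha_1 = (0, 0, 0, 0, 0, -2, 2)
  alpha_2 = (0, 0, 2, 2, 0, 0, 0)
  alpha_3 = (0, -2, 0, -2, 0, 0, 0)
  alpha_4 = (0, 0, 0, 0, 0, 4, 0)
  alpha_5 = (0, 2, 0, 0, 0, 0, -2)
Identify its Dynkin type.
Compute the Cartan integers a_ij = 2(alpha_i, alpha_j)/(alpha_j, alpha_j); the resulting 5x5 Cartan matrix is
[[2, 0, 0, -1, -1], [0, 2, -1, 0, 0], [0, -1, 2, 0, -1], [-2, 0, 0, 2, 0], [-1, 0, -1, 0, 2]].
The roots have two lengths (squared-length ratio 2:1); the short ones are alpha_{1,2,3,5}. The associated Dynkin diagram is a chain of 5 nodes with a double edge at one end; the terminal node there is the unique long simple root (C_5), so the type is C_5 (the algebra sp(10)).

C_5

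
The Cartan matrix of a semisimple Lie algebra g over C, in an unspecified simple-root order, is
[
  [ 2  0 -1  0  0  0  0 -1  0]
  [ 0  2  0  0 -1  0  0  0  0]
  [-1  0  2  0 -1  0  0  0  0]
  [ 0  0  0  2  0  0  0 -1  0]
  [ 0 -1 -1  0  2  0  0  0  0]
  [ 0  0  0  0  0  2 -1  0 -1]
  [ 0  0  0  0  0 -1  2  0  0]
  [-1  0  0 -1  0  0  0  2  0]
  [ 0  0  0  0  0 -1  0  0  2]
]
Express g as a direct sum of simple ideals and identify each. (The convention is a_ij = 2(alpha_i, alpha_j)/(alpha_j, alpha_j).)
The diagram associated to this matrix has two connected components: the simple roots {alpha_6, alpha_7, alpha_9} form a chain of 3 nodes with single edges (A_3), and {alpha_1, alpha_2, alpha_3, alpha_4, alpha_5, alpha_8} form a chain of 6 nodes with single edges (A_6). A semisimple Lie algebra decomposes uniquely as the direct sum of simple ideals, one per connected component of its Dynkin diagram, so g ≅ A_3 ⊕ A_6 (dimension 15 + 48 = 63).

A3 ⊕ A6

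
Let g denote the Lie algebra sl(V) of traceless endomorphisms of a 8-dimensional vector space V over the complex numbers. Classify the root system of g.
This is sl(8), which has dimension 8^2 - 1 = 63 and rank 8 - 1 = 7 (a Cartan subalgebra is the diagonal traceless matrices). In the classification of classical Lie algebras, the special linear algebra sl(n+1) has type A_n; here n = 7, so the Dynkin diagram is a chain of 7 nodes with single edges (A_7). Hence the type is A_7.

A7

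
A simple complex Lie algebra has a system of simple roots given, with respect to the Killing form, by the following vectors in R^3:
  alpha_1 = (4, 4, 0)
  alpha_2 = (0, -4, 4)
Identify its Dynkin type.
Compute the Cartan integers a_ij = 2(alpha_i, alpha_j)/(alpha_j, alpha_j); the resulting 2x2 Cartan matrix is
[[2, -1], [-1, 2]].
All simple roots have the same length, so the diagram is simply laced. The associated Dynkin diagram is a chain of 2 nodes with single edges (A_2), so the type is A_2 (the algebra sl(3)).

A_2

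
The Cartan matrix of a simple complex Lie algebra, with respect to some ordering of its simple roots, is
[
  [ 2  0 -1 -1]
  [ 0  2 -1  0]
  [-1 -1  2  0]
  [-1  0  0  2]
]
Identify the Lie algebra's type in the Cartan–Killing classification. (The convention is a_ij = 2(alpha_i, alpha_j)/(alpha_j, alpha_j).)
A_4

The matrix has rank 4 with 2's on the diagonal. Reading the off-diagonal entries as Dynkin edges (a single edge where a_ij = a_ji = -1; a double or triple edge where a_ij * a_ji = 2 or 3), the diagram is a chain of 4 nodes with single edges (A_4). One simple-root ordering that puts it in standard form is (alpha_4, alpha_1, alpha_3, alpha_2). So the algebra is type A_4, i.e. sl(5).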